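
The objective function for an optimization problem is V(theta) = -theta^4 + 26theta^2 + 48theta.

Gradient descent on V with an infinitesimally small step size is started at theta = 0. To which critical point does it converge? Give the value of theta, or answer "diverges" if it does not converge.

V'(theta) = -4(theta - 4)(theta + 1)(theta + 3), so V'(0) = 48.
Gradient descent moves in the -V' direction, i.e. theta is decreasing.
The nearest critical point in that direction is theta = -1, where V'' = 40 > 0 (a local minimum). The iterate converges there.

-1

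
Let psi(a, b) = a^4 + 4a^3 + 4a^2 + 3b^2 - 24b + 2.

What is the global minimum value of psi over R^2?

-46

psi(a,b) separates as P(a) + Q(b) + 2, so its minimum is min P + min Q + 2.
P'(a) = 4a(a + 1)(a + 2) vanishes at a ∈ {-2, -1, 0}; Q'(b) = 6b - 24 vanishes at b ∈ {4}.
Local minima of P (where P''>0): P(-2)=0, P(0)=0. Local minima of Q: Q(4)=-48.
So the global minimum of psi is P(-2) + Q(4) + 2 = 0 − 48 + 2 = -46, attained at (-2, 4).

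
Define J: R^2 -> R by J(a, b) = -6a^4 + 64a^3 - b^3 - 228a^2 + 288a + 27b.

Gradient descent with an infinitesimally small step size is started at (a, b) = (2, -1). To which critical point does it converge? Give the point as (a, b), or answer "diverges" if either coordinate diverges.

(3, -3)

J is separable, so gradient descent decouples: a follows -∂J/∂a, b follows -∂J/∂b.
∂J/∂a = -24(a - 4)(a - 3)(a - 1); at a=2 this is -48, so a increases.
∂J/∂b = -3(b - 3)(b + 3); at b=-1 this is 24, so b decreases.
a converges to its nearest critical value 3 (a local min of the a-part); b converges to -3. The iterate converges to (3, -3).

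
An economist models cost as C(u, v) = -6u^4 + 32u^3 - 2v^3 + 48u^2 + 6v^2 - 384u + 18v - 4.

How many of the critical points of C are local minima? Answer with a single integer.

1

C separates as a function of u plus a function of v, so ∇C=0 decouples.
∂C/∂u = -24(u - 4)(u - 2)(u + 2) = 0 at u ∈ {-2, 2, 4}; ∂C/∂v = -6(v - 3)(v + 1) = 0 at v ∈ {-1, 3}.
The Hessian is diagonal: diag(C_uu, C_vv). Second derivatives: C_uu(-2)=-576, C_uu(2)=192, C_uu(4)=-288; C_vv(-1)=24, C_vv(3)=-24.
Local minima occur where both diagonal entries positive: (2, -1). Count: 1.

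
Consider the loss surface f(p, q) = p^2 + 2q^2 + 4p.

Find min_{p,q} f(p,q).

f(p,q) separates as A(p) + B(q), so its minimum is min A + min B.
A'(p) = 2p + 4 vanishes at p ∈ {-2}; B'(q) = 4q vanishes at q ∈ {0}.
Local minima of A (where A''>0): A(-2)=-4. Local minima of B: B(0)=0.
So the global minimum of f is A(-2) + B(0) = -4 + 0 = -4, attained at (-2, 0).

-4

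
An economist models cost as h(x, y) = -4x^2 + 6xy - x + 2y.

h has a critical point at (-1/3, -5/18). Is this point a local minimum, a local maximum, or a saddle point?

saddle point

The Hessian of h is constant: H = [[-8, 6], [6, 0]].
det(H) = (-8)·0 − 6² = -36.
Since det(H) < 0, H is indefinite and the critical point is a saddle point.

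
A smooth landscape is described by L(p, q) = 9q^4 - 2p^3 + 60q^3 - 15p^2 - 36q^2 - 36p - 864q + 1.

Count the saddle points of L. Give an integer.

L separates as a function of p plus a function of q, so ∇L=0 decouples.
∂L/∂p = -6(p + 2)(p + 3) = 0 at p ∈ {-3, -2}; ∂L/∂q = 36(q - 2)(q + 3)(q + 4) = 0 at q ∈ {-4, -3, 2}.
The Hessian is diagonal: diag(L_pp, L_qq). Second derivatives: L_pp(-3)=6, L_pp(-2)=-6; L_qq(-4)=216, L_qq(-3)=-180, L_qq(2)=1080.
Saddle points occur where the two diagonal entries have opposite signs: (-3, -3), (-2, -4), (-2, 2). Count: 3.

3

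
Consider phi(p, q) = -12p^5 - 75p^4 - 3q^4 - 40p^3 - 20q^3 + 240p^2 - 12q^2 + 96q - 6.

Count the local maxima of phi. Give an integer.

4

phi separates as a function of p plus a function of q, so ∇phi=0 decouples.
∂phi/∂p = -60p(p - 1)(p + 2)(p + 4) = 0 at p ∈ {-4, -2, 0, 1}; ∂phi/∂q = -12(q - 1)(q + 2)(q + 4) = 0 at q ∈ {-4, -2, 1}.
The Hessian is diagonal: diag(phi_pp, phi_qq). Second derivatives: phi_pp(-4)=2400, phi_pp(-2)=-720, phi_pp(0)=480, phi_pp(1)=-900; phi_qq(-4)=-120, phi_qq(-2)=72, phi_qq(1)=-180.
Local maxima occur where both diagonal entries negative: (-2, -4), (-2, 1), (1, -4), (1, 1). Count: 4.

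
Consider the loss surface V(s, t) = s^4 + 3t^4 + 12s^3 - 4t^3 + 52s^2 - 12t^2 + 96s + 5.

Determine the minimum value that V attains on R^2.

V(s,t) separates as P(s) + Q(t) + 5, so its minimum is min P + min Q + 5.
P'(s) = 4(s + 2)(s + 3)(s + 4) vanishes at s ∈ {-4, -3, -2}; Q'(t) = 12t(t - 2)(t + 1) vanishes at t ∈ {-1, 0, 2}.
Local minima of P (where P''>0): P(-4)=-64, P(-2)=-64. Local minima of Q: Q(-1)=-5, Q(2)=-32.
So the global minimum of V is P(-4) + Q(2) + 5 = -64 − 32 + 5 = -91, attained at (-4, 2).

-91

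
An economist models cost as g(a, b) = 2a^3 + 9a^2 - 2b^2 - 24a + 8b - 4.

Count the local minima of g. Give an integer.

g separates as a function of a plus a function of b, so ∇g=0 decouples.
∂g/∂a = 6(a - 1)(a + 4) = 0 at a ∈ {-4, 1}; ∂g/∂b = -4(b - 2) = 0 at b ∈ {2}.
The Hessian is diagonal: diag(g_aa, g_bb). Second derivatives: g_aa(-4)=-30, g_aa(1)=30; g_bb(2)=-4.
Local minima occur where both diagonal entries positive: none. Count: 0.

0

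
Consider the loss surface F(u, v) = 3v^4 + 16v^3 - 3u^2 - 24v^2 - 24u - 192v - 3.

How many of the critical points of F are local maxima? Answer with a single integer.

1

F separates as a function of u plus a function of v, so ∇F=0 decouples.
∂F/∂u = -6(u + 4) = 0 at u ∈ {-4}; ∂F/∂v = 12(v - 2)(v + 2)(v + 4) = 0 at v ∈ {-4, -2, 2}.
The Hessian is diagonal: diag(F_uu, F_vv). Second derivatives: F_uu(-4)=-6; F_vv(-4)=144, F_vv(-2)=-96, F_vv(2)=288.
Local maxima occur where both diagonal entries negative: (-4, -2). Count: 1.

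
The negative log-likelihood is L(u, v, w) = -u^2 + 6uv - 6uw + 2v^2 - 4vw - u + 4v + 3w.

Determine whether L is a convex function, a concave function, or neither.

L is quadratic, so its Hessian is the constant matrix H = [[-2, 6, -6], [6, 4, -4], [-6, -4, 0]].
Leading principal minors: -2, -44, 176.
Neither pattern holds ⇒ H is indefinite ⇒ neither convex nor concave.

neither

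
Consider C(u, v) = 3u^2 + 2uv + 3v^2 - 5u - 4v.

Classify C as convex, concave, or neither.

C is quadratic, so its Hessian is the constant matrix H = [[6, 2], [2, 6]].
det(H) = 32, tr(H) = 12.
det(H) > 0 and tr(H) > 0, so H is positive definite everywhere: convex.

convex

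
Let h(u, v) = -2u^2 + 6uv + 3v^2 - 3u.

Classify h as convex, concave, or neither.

neither

h is quadratic, so its Hessian is the constant matrix H = [[-4, 6], [6, 6]].
det(H) = -60, tr(H) = 2.
det(H) < 0, so H is indefinite: neither convex nor concave.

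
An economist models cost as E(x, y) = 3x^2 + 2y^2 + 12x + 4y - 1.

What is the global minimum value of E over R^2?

E(x,y) separates as P(x) + Q(y) − 1, so its minimum is min P + min Q − 1.
P'(x) = 6x + 12 vanishes at x ∈ {-2}; Q'(y) = 4y + 4 vanishes at y ∈ {-1}.
Local minima of P (where P''>0): P(-2)=-12. Local minima of Q: Q(-1)=-2.
So the global minimum of E is P(-2) + Q(-1) − 1 = -12 − 2 − 1 = -15, attained at (-2, -1).

-15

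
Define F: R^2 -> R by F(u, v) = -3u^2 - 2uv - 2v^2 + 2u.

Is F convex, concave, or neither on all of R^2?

F is quadratic, so its Hessian is the constant matrix H = [[-6, -2], [-2, -4]].
det(H) = 20, tr(H) = -10.
det(H) > 0 and tr(H) < 0, so H is negative definite everywhere: concave.

concave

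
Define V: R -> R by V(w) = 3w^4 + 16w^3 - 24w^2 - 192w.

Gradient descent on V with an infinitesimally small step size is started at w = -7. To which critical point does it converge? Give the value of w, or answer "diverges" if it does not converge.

-4

V'(w) = 12(w - 2)(w + 2)(w + 4), so V'(-7) = -1620.
Gradient descent moves in the -V' direction, i.e. w is increasing.
The nearest critical point in that direction is w = -4, where V'' = 144 > 0 (a local minimum). The iterate converges there.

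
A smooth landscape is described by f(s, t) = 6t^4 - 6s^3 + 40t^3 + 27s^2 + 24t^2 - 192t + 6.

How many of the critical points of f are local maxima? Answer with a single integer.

1

f separates as a function of s plus a function of t, so ∇f=0 decouples.
∂f/∂s = -18s(s - 3) = 0 at s ∈ {0, 3}; ∂f/∂t = 24(t - 1)(t + 2)(t + 4) = 0 at t ∈ {-4, -2, 1}.
The Hessian is diagonal: diag(f_ss, f_tt). Second derivatives: f_ss(0)=54, f_ss(3)=-54; f_tt(-4)=240, f_tt(-2)=-144, f_tt(1)=360.
Local maxima occur where both diagonal entries negative: (3, -2). Count: 1.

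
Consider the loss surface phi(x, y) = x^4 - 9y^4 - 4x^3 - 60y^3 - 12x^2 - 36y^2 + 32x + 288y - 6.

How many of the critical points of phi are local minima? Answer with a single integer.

2

phi separates as a function of x plus a function of y, so ∇phi=0 decouples.
∂phi/∂x = 4(x - 4)(x - 1)(x + 2) = 0 at x ∈ {-2, 1, 4}; ∂phi/∂y = -36(y - 1)(y + 2)(y + 4) = 0 at y ∈ {-4, -2, 1}.
The Hessian is diagonal: diag(phi_xx, phi_yy). Second derivatives: phi_xx(-2)=72, phi_xx(1)=-36, phi_xx(4)=72; phi_yy(-4)=-360, phi_yy(-2)=216, phi_yy(1)=-540.
Local minima occur where both diagonal entries positive: (-2, -2), (4, -2). Count: 2.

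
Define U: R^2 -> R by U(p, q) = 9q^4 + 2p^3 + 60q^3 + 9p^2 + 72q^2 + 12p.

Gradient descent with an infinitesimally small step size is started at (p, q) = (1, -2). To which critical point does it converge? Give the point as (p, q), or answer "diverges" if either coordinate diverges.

(-1, -4)

U is separable, so gradient descent decouples: p follows -∂U/∂p, q follows -∂U/∂q.
∂U/∂p = 6(p + 1)(p + 2); at p=1 this is 36, so p decreases.
∂U/∂q = 36q(q + 1)(q + 4); at q=-2 this is 144, so q decreases.
p converges to its nearest critical value -1 (a local min of the p-part); q converges to -4. The iterate converges to (-1, -4).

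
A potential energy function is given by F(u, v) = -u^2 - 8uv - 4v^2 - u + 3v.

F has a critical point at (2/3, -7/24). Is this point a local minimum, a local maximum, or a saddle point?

The Hessian of F is constant: H = [[-2, -8], [-8, -8]].
det(H) = (-2)·(-8) − (-8)² = -48.
Since det(H) < 0, H is indefinite and the critical point is a saddle point.

saddle point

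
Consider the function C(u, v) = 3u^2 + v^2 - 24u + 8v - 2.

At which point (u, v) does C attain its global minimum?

(4, -4)

C(u,v) separates as P(u) + Q(v) − 2, so its minimum is min P + min Q − 2.
P'(u) = 6u - 24 vanishes at u ∈ {4}; Q'(v) = 2v + 8 vanishes at v ∈ {-4}.
Local minima of P (where P''>0): P(4)=-48. Local minima of Q: Q(-4)=-16.
So the global minimum of C is P(4) + Q(-4) − 2 = -48 − 16 − 2 = -66, attained at (4, -4).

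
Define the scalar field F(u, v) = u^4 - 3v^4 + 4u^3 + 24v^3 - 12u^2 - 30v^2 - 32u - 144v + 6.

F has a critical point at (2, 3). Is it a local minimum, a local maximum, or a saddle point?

The mixed partial ∂²F/∂u∂v is 0, so the Hessian at any point is diag(F_uu, F_vv) = diag(12(u^2 + 2u - 2), 12(-3v^2 + 12v - 5)).
At (2, 3): H = diag(72, 48).
Both eigenvalues are positive, so H is positive definite: a local minimum.

local minimum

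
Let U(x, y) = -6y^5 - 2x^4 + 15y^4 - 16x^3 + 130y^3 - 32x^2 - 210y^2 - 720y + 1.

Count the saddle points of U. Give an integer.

6

U separates as a function of x plus a function of y, so ∇U=0 decouples.
∂U/∂x = -8x(x + 2)(x + 4) = 0 at x ∈ {-4, -2, 0}; ∂U/∂y = -30(y - 4)(y - 2)(y + 1)(y + 3) = 0 at y ∈ {-3, -1, 2, 4}.
The Hessian is diagonal: diag(U_xx, U_yy). Second derivatives: U_xx(-4)=-64, U_xx(-2)=32, U_xx(0)=-64; U_yy(-3)=2100, U_yy(-1)=-900, U_yy(2)=900, U_yy(4)=-2100.
Saddle points occur where the two diagonal entries have opposite signs: (-4, -3), (-4, 2), (-2, -1), (-2, 4), (0, -3), (0, 2). Count: 6.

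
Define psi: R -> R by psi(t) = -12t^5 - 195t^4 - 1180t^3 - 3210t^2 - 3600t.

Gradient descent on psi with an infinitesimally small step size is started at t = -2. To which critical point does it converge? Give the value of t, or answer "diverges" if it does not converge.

-3

psi'(t) = -60(t + 1)(t + 3)(t + 4)(t + 5), so psi'(-2) = 360.
Gradient descent moves in the -psi' direction, i.e. t is decreasing.
The nearest critical point in that direction is t = -3, where psi'' = 240 > 0 (a local minimum). The iterate converges there.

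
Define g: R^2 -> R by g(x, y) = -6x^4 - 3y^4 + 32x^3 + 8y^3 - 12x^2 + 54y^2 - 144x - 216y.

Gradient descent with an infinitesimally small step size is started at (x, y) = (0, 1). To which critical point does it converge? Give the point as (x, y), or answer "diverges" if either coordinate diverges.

g is separable, so gradient descent decouples: x follows -∂g/∂x, y follows -∂g/∂y.
∂g/∂x = -24(x - 3)(x - 2)(x + 1); at x=0 this is -144, so x increases.
∂g/∂y = -12(y - 3)(y - 2)(y + 3); at y=1 this is -96, so y increases.
x converges to its nearest critical value 2 (a local min of the x-part); y converges to 2. The iterate converges to (2, 2).

(2, 2)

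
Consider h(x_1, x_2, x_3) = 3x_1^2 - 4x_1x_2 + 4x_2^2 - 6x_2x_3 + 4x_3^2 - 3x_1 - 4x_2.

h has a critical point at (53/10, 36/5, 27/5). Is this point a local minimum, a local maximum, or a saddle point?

The Hessian is constant: H = [[6, -4, 0], [-4, 8, -6], [0, -6, 8]].
Leading principal minors: Δ₁ = 6, Δ₂ = 32, Δ₃ = 40.
All leading minors are positive, so H is positive definite: a local minimum.

local minimum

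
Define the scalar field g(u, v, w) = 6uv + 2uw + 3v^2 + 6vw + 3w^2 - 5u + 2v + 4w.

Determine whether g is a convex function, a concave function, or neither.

neither

g is quadratic, so its Hessian is the constant matrix H = [[0, 6, 2], [6, 6, 6], [2, 6, 6]].
Leading principal minors: 0, -36, -96.
Neither pattern holds ⇒ H is indefinite ⇒ neither convex nor concave.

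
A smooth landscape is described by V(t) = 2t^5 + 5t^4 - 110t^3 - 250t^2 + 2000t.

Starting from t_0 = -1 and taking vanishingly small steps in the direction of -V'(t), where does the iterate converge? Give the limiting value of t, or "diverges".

V'(t) = 10(t - 5)(t - 2)(t + 4)(t + 5), so V'(-1) = 2160.
Gradient descent moves in the -V' direction, i.e. t is decreasing.
The nearest critical point in that direction is t = -4, where V'' = 540 > 0 (a local minimum). The iterate converges there.

-4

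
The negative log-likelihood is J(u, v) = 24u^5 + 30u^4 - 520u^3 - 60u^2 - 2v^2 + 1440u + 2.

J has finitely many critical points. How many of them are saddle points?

J separates as a function of u plus a function of v, so ∇J=0 decouples.
∂J/∂u = 120(u - 3)(u - 1)(u + 1)(u + 4) = 0 at u ∈ {-4, -1, 1, 3}; ∂J/∂v = -4v = 0 at v ∈ {0}.
The Hessian is diagonal: diag(J_uu, J_vv). Second derivatives: J_uu(-4)=-12600, J_uu(-1)=2880, J_uu(1)=-2400, J_uu(3)=6720; J_vv(0)=-4.
Saddle points occur where the two diagonal entries have opposite signs: (-1, 0), (3, 0). Count: 2.

2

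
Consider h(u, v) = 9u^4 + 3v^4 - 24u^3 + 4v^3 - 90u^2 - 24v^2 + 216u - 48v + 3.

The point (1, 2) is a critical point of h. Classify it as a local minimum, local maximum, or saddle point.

The mixed partial ∂²h/∂u∂v is 0, so the Hessian at any point is diag(h_uu, h_vv) = diag(36(3u^2 - 4u - 5), 12(3v^2 + 2v - 4)).
At (1, 2): H = diag(-216, 144).
The eigenvalues have opposite signs, so H is indefinite: a saddle point.

saddle point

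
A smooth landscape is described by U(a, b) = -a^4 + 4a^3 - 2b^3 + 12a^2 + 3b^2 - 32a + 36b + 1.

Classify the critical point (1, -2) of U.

The mixed partial ∂²U/∂a∂b is 0, so the Hessian at any point is diag(U_aa, U_bb) = diag(12(-a^2 + 2a + 2), 6(-2b + 1)).
At (1, -2): H = diag(36, 30).
Both eigenvalues are positive, so H is positive definite: a local minimum.

local minimum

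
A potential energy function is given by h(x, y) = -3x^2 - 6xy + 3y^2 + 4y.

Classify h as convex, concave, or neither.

neither

h is quadratic, so its Hessian is the constant matrix H = [[-6, -6], [-6, 6]].
det(H) = -72, tr(H) = 0.
det(H) < 0, so H is indefinite: neither convex nor concave.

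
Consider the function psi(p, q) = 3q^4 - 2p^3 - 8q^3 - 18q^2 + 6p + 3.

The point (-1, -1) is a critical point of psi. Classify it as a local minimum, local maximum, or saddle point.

local minimum

The mixed partial ∂²psi/∂p∂q is 0, so the Hessian at any point is diag(psi_pp, psi_qq) = diag(-12p, 12(3q^2 - 4q - 3)).
At (-1, -1): H = diag(12, 48).
Both eigenvalues are positive, so H is positive definite: a local minimum.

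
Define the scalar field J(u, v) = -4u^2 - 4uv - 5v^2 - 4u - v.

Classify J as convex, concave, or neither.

concave

J is quadratic, so its Hessian is the constant matrix H = [[-8, -4], [-4, -10]].
det(H) = 64, tr(H) = -18.
det(H) > 0 and tr(H) < 0, so H is negative definite everywhere: concave.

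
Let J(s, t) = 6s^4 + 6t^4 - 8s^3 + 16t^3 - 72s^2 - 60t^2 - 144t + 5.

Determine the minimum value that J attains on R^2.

J(s,t) separates as P(s) + Q(t) + 5, so its minimum is min P + min Q + 5.
P'(s) = 24s(s - 3)(s + 2) vanishes at s ∈ {-2, 0, 3}; Q'(t) = 24(t - 2)(t + 1)(t + 3) vanishes at t ∈ {-3, -1, 2}.
Local minima of P (where P''>0): P(-2)=-128, P(3)=-378. Local minima of Q: Q(-3)=-54, Q(2)=-304.
So the global minimum of J is P(3) + Q(2) + 5 = -378 − 304 + 5 = -677, attained at (3, 2).

-677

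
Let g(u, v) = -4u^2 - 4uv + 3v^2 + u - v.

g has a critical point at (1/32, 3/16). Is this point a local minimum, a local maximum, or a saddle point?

saddle point

The Hessian of g is constant: H = [[-8, -4], [-4, 6]].
det(H) = (-8)·6 − (-4)² = -64.
Since det(H) < 0, H is indefinite and the critical point is a saddle point.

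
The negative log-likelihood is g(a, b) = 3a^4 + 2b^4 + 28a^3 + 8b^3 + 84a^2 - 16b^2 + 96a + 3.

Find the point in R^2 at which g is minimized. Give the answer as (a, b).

g(a,b) separates as P(a) + Q(b) + 3, so its minimum is min P + min Q + 3.
P'(a) = 12(a + 1)(a + 2)(a + 4) vanishes at a ∈ {-4, -2, -1}; Q'(b) = 8b(b - 1)(b + 4) vanishes at b ∈ {-4, 0, 1}.
Local minima of P (where P''>0): P(-4)=-64, P(-1)=-37. Local minima of Q: Q(-4)=-256, Q(1)=-6.
So the global minimum of g is P(-4) + Q(-4) + 3 = -64 − 256 + 3 = -317, attained at (-4, -4).

(-4, -4)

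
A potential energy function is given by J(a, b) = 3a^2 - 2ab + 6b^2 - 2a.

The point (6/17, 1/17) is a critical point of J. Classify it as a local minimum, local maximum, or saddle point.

local minimum

The Hessian of J is constant: H = [[6, -2], [-2, 12]].
det(H) = 6·12 − (-2)² = 68.
det(H) > 0 and tr(H) = 18 > 0, so H is positive definite and the point is a local minimum.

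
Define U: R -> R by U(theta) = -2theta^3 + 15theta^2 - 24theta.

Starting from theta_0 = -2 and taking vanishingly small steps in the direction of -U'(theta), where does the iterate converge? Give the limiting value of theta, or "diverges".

U'(theta) = -6(theta - 4)(theta - 1), so U'(-2) = -108.
Gradient descent moves in the -U' direction, i.e. theta is increasing.
The nearest critical point in that direction is theta = 1, where U'' = 18 > 0 (a local minimum). The iterate converges there.

1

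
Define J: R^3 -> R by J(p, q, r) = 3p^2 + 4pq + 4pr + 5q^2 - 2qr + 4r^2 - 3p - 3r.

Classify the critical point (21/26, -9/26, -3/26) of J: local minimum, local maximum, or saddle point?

The Hessian is constant: H = [[6, 4, 4], [4, 10, -2], [4, -2, 8]].
Leading principal minors: Δ₁ = 6, Δ₂ = 44, Δ₃ = 104.
All leading minors are positive, so H is positive definite: a local minimum.

local minimum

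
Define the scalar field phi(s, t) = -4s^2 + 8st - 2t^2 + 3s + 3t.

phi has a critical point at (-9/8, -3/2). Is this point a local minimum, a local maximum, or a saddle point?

saddle point

The Hessian of phi is constant: H = [[-8, 8], [8, -4]].
det(H) = (-8)·(-4) − 8² = -32.
Since det(H) < 0, H is indefinite and the critical point is a saddle point.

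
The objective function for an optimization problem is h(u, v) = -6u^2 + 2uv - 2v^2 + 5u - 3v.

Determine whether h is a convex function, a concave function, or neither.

h is quadratic, so its Hessian is the constant matrix H = [[-12, 2], [2, -4]].
det(H) = 44, tr(H) = -16.
det(H) > 0 and tr(H) < 0, so H is negative definite everywhere: concave.

concave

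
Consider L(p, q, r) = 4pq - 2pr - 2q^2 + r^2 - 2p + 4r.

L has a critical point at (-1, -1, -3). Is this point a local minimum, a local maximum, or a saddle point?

The Hessian is constant: H = [[0, 4, -2], [4, -4, 0], [-2, 0, 2]].
Leading principal minors: Δ₁ = 0, Δ₂ = -16, Δ₃ = -16.
The minors fit neither the all-positive nor the alternating-sign pattern, so H is indefinite: a saddle point.

saddle point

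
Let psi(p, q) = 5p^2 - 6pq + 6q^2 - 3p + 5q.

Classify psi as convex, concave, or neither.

psi is quadratic, so its Hessian is the constant matrix H = [[10, -6], [-6, 12]].
det(H) = 84, tr(H) = 22.
det(H) > 0 and tr(H) > 0, so H is positive definite everywhere: convex.

convex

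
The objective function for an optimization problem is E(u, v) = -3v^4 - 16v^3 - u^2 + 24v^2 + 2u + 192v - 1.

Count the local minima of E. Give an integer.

0

E separates as a function of u plus a function of v, so ∇E=0 decouples.
∂E/∂u = -2(u - 1) = 0 at u ∈ {1}; ∂E/∂v = -12(v - 2)(v + 2)(v + 4) = 0 at v ∈ {-4, -2, 2}.
The Hessian is diagonal: diag(E_uu, E_vv). Second derivatives: E_uu(1)=-2; E_vv(-4)=-144, E_vv(-2)=96, E_vv(2)=-288.
Local minima occur where both diagonal entries positive: none. Count: 0.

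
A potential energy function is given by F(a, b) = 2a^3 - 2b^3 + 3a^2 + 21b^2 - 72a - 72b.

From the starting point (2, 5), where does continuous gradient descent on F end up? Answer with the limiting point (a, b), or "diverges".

diverges

F is separable, so gradient descent decouples: a follows -∂F/∂a, b follows -∂F/∂b.
∂F/∂a = 6(a - 3)(a + 4); at a=2 this is -36, so a increases.
∂F/∂b = -6(b - 4)(b - 3); at b=5 this is -12, so b increases.
The b-coordinate has no critical point in that direction and runs off to infinity.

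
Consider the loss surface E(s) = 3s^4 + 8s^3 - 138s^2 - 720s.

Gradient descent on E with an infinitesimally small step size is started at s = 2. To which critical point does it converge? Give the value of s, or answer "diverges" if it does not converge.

5

E'(s) = 12(s - 5)(s + 3)(s + 4), so E'(2) = -1080.
Gradient descent moves in the -E' direction, i.e. s is increasing.
The nearest critical point in that direction is s = 5, where E'' = 864 > 0 (a local minimum). The iterate converges there.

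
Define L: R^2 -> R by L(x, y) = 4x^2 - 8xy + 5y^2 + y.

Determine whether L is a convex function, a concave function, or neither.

L is quadratic, so its Hessian is the constant matrix H = [[8, -8], [-8, 10]].
det(H) = 16, tr(H) = 18.
det(H) > 0 and tr(H) > 0, so H is positive definite everywhere: convex.

convex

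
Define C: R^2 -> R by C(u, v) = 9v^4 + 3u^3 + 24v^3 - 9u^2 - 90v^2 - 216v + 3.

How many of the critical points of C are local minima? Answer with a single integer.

C separates as a function of u plus a function of v, so ∇C=0 decouples.
∂C/∂u = 9u(u - 2) = 0 at u ∈ {0, 2}; ∂C/∂v = 36(v - 2)(v + 1)(v + 3) = 0 at v ∈ {-3, -1, 2}.
The Hessian is diagonal: diag(C_uu, C_vv). Second derivatives: C_uu(0)=-18, C_uu(2)=18; C_vv(-3)=360, C_vv(-1)=-216, C_vv(2)=540.
Local minima occur where both diagonal entries positive: (2, -3), (2, 2). Count: 2.

2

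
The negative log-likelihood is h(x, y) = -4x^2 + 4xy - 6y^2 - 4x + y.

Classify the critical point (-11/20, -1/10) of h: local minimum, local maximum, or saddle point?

The Hessian of h is constant: H = [[-8, 4], [4, -12]].
det(H) = (-8)·(-12) − 4² = 80.
det(H) > 0 and tr(H) = -20 < 0, so H is negative definite and the point is a local maximum.

local maximum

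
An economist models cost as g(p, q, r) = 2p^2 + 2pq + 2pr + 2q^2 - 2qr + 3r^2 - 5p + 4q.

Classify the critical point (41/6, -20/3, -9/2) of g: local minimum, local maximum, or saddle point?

The Hessian is constant: H = [[4, 2, 2], [2, 4, -2], [2, -2, 6]].
Leading principal minors: Δ₁ = 4, Δ₂ = 12, Δ₃ = 24.
All leading minors are positive, so H is positive definite: a local minimum.

local minimum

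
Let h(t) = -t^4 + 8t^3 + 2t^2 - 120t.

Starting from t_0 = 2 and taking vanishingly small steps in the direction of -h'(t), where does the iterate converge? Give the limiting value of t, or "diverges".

3

h'(t) = -4(t - 5)(t - 3)(t + 2), so h'(2) = -48.
Gradient descent moves in the -h' direction, i.e. t is increasing.
The nearest critical point in that direction is t = 3, where h'' = 40 > 0 (a local minimum). The iterate converges there.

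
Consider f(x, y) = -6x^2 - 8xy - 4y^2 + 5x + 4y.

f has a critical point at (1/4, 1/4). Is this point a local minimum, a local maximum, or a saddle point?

local maximum

The Hessian of f is constant: H = [[-12, -8], [-8, -8]].
det(H) = (-12)·(-8) − (-8)² = 32.
det(H) > 0 and tr(H) = -20 < 0, so H is negative definite and the point is a local maximum.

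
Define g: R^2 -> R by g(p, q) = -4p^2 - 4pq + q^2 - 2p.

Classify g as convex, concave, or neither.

g is quadratic, so its Hessian is the constant matrix H = [[-8, -4], [-4, 2]].
det(H) = -32, tr(H) = -6.
det(H) < 0, so H is indefinite: neither convex nor concave.

neither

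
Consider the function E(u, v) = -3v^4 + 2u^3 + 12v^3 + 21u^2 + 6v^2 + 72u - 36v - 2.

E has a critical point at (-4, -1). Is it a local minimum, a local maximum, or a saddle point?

local maximum

The mixed partial ∂²E/∂u∂v is 0, so the Hessian at any point is diag(E_uu, E_vv) = diag(6(2u + 7), 12(-3v^2 + 6v + 1)).
At (-4, -1): H = diag(-6, -96).
Both eigenvalues are negative, so H is negative definite: a local maximum.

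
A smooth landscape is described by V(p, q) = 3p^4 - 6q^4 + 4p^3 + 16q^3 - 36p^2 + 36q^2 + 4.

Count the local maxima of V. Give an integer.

V separates as a function of p plus a function of q, so ∇V=0 decouples.
∂V/∂p = 12p(p - 2)(p + 3) = 0 at p ∈ {-3, 0, 2}; ∂V/∂q = -24q(q - 3)(q + 1) = 0 at q ∈ {-1, 0, 3}.
The Hessian is diagonal: diag(V_pp, V_qq). Second derivatives: V_pp(-3)=180, V_pp(0)=-72, V_pp(2)=120; V_qq(-1)=-96, V_qq(0)=72, V_qq(3)=-288.
Local maxima occur where both diagonal entries negative: (0, -1), (0, 3). Count: 2.

2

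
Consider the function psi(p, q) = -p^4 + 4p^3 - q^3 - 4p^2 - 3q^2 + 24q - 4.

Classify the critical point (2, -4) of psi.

saddle point

The mixed partial ∂²psi/∂p∂q is 0, so the Hessian at any point is diag(psi_pp, psi_qq) = diag(4(-3p^2 + 6p - 2), -6(q + 1)).
At (2, -4): H = diag(-8, 18).
The eigenvalues have opposite signs, so H is indefinite: a saddle point.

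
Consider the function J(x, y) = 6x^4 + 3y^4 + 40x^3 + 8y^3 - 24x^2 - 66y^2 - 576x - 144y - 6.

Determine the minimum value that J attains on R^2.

J(x,y) separates as P(x) + Q(y) − 6, so its minimum is min P + min Q − 6.
P'(x) = 24(x - 2)(x + 3)(x + 4) vanishes at x ∈ {-4, -3, 2}; Q'(y) = 12(y - 3)(y + 1)(y + 4) vanishes at y ∈ {-4, -1, 3}.
Local minima of P (where P''>0): P(-4)=896, P(2)=-832. Local minima of Q: Q(-4)=-224, Q(3)=-567.
So the global minimum of J is P(2) + Q(3) − 6 = -832 − 567 − 6 = -1405, attained at (2, 3).

-1405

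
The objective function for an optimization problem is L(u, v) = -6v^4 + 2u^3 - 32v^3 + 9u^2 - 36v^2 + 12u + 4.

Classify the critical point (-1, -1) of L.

local minimum

The mixed partial ∂²L/∂u∂v is 0, so the Hessian at any point is diag(L_uu, L_vv) = diag(6(2u + 3), -24(3v^2 + 8v + 3)).
At (-1, -1): H = diag(6, 48).
Both eigenvalues are positive, so H is positive definite: a local minimum.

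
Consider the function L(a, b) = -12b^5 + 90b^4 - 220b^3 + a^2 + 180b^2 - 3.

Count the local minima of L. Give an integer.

L separates as a function of a plus a function of b, so ∇L=0 decouples.
∂L/∂a = 2a = 0 at a ∈ {0}; ∂L/∂b = -60b(b - 3)(b - 2)(b - 1) = 0 at b ∈ {0, 1, 2, 3}.
The Hessian is diagonal: diag(L_aa, L_bb). Second derivatives: L_aa(0)=2; L_bb(0)=360, L_bb(1)=-120, L_bb(2)=120, L_bb(3)=-360.
Local minima occur where both diagonal entries positive: (0, 0), (0, 2). Count: 2.

2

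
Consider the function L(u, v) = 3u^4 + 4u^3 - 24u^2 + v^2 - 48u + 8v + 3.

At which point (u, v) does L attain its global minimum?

(2, -4)

L(u,v) separates as P(u) + Q(v) + 3, so its minimum is min P + min Q + 3.
P'(u) = 12(u - 2)(u + 1)(u + 2) vanishes at u ∈ {-2, -1, 2}; Q'(v) = 2v + 8 vanishes at v ∈ {-4}.
Local minima of P (where P''>0): P(-2)=16, P(2)=-112. Local minima of Q: Q(-4)=-16.
So the global minimum of L is P(2) + Q(-4) + 3 = -112 − 16 + 3 = -125, attained at (2, -4).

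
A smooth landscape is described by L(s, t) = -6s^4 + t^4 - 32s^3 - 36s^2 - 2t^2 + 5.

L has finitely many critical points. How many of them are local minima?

L separates as a function of s plus a function of t, so ∇L=0 decouples.
∂L/∂s = -24s(s + 1)(s + 3) = 0 at s ∈ {-3, -1, 0}; ∂L/∂t = 4t(t - 1)(t + 1) = 0 at t ∈ {-1, 0, 1}.
The Hessian is diagonal: diag(L_ss, L_tt). Second derivatives: L_ss(-3)=-144, L_ss(-1)=48, L_ss(0)=-72; L_tt(-1)=8, L_tt(0)=-4, L_tt(1)=8.
Local minima occur where both diagonal entries positive: (-1, -1), (-1, 1). Count: 2.

2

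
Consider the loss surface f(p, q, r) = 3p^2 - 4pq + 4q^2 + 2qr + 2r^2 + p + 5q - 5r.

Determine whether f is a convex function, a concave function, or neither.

convex

f is quadratic, so its Hessian is the constant matrix H = [[6, -4, 0], [-4, 8, 2], [0, 2, 4]].
Leading principal minors: 6, 32, 104.
All positive ⇒ H ≻ 0 ⇒ convex.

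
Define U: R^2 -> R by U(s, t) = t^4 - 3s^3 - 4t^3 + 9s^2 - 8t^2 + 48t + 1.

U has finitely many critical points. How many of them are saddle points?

3

U separates as a function of s plus a function of t, so ∇U=0 decouples.
∂U/∂s = -9s(s - 2) = 0 at s ∈ {0, 2}; ∂U/∂t = 4(t - 3)(t - 2)(t + 2) = 0 at t ∈ {-2, 2, 3}.
The Hessian is diagonal: diag(U_ss, U_tt). Second derivatives: U_ss(0)=18, U_ss(2)=-18; U_tt(-2)=80, U_tt(2)=-16, U_tt(3)=20.
Saddle points occur where the two diagonal entries have opposite signs: (0, 2), (2, -2), (2, 3). Count: 3.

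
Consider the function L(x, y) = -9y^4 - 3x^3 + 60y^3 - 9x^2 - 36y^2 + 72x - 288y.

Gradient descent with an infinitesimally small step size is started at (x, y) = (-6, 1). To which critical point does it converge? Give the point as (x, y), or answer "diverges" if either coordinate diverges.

L is separable, so gradient descent decouples: x follows -∂L/∂x, y follows -∂L/∂y.
∂L/∂x = -9(x - 2)(x + 4); at x=-6 this is -144, so x increases.
∂L/∂y = -36(y - 4)(y - 2)(y + 1); at y=1 this is -216, so y increases.
x converges to its nearest critical value -4 (a local min of the x-part); y converges to 2. The iterate converges to (-4, 2).

(-4, 2)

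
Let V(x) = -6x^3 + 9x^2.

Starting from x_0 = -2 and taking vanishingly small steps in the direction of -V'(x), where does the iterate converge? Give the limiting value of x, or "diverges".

V'(x) = -18x(x - 1), so V'(-2) = -108.
Gradient descent moves in the -V' direction, i.e. x is increasing.
The nearest critical point in that direction is x = 0, where V'' = 18 > 0 (a local minimum). The iterate converges there.

0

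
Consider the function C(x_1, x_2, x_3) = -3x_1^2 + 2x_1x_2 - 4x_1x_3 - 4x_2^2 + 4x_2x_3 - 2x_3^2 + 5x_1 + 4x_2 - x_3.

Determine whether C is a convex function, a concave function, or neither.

concave

C is quadratic, so its Hessian is the constant matrix H = [[-6, 2, -4], [2, -8, 4], [-4, 4, -4]].
Leading principal minors: -6, 44, -16.
Signs alternate −, +, − ⇒ H ≺ 0 ⇒ concave.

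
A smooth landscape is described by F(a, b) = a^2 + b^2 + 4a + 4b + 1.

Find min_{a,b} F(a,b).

-7

F(a,b) separates as P(a) + Q(b) + 1, so its minimum is min P + min Q + 1.
P'(a) = 2a + 4 vanishes at a ∈ {-2}; Q'(b) = 2b + 4 vanishes at b ∈ {-2}.
Local minima of P (where P''>0): P(-2)=-4. Local minima of Q: Q(-2)=-4.
So the global minimum of F is P(-2) + Q(-2) + 1 = -4 − 4 + 1 = -7, attained at (-2, -2).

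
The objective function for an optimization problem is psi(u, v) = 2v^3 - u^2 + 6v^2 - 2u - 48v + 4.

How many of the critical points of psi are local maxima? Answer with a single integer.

1

psi separates as a function of u plus a function of v, so ∇psi=0 decouples.
∂psi/∂u = -2(u + 1) = 0 at u ∈ {-1}; ∂psi/∂v = 6(v - 2)(v + 4) = 0 at v ∈ {-4, 2}.
The Hessian is diagonal: diag(psi_uu, psi_vv). Second derivatives: psi_uu(-1)=-2; psi_vv(-4)=-36, psi_vv(2)=36.
Local maxima occur where both diagonal entries negative: (-1, -4). Count: 1.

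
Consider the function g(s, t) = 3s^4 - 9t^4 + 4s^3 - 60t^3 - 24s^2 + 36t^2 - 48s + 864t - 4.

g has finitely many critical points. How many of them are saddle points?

g separates as a function of s plus a function of t, so ∇g=0 decouples.
∂g/∂s = 12(s - 2)(s + 1)(s + 2) = 0 at s ∈ {-2, -1, 2}; ∂g/∂t = -36(t - 2)(t + 3)(t + 4) = 0 at t ∈ {-4, -3, 2}.
The Hessian is diagonal: diag(g_ss, g_tt). Second derivatives: g_ss(-2)=48, g_ss(-1)=-36, g_ss(2)=144; g_tt(-4)=-216, g_tt(-3)=180, g_tt(2)=-1080.
Saddle points occur where the two diagonal entries have opposite signs: (-2, -4), (-2, 2), (-1, -3), (2, -4), (2, 2). Count: 5.

5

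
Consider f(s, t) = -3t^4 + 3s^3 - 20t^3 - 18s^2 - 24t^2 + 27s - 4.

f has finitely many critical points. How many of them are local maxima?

f separates as a function of s plus a function of t, so ∇f=0 decouples.
∂f/∂s = 9(s - 3)(s - 1) = 0 at s ∈ {1, 3}; ∂f/∂t = -12t(t + 1)(t + 4) = 0 at t ∈ {-4, -1, 0}.
The Hessian is diagonal: diag(f_ss, f_tt). Second derivatives: f_ss(1)=-18, f_ss(3)=18; f_tt(-4)=-144, f_tt(-1)=36, f_tt(0)=-48.
Local maxima occur where both diagonal entries negative: (1, -4), (1, 0). Count: 2.

2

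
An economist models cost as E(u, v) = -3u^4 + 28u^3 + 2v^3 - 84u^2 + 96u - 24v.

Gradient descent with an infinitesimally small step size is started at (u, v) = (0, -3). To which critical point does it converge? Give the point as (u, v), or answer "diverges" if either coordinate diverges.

diverges

E is separable, so gradient descent decouples: u follows -∂E/∂u, v follows -∂E/∂v.
∂E/∂u = -12(u - 4)(u - 2)(u - 1); at u=0 this is 96, so u decreases.
∂E/∂v = 6(v - 2)(v + 2); at v=-3 this is 30, so v decreases.
The u-coordinate has no critical point in that direction and runs off to infinity.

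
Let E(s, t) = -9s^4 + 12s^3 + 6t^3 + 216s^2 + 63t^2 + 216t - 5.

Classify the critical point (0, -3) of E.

local minimum

The mixed partial ∂²E/∂s∂t is 0, so the Hessian at any point is diag(E_ss, E_tt) = diag(36(-3s^2 + 2s + 12), 18(2t + 7)).
At (0, -3): H = diag(432, 18).
Both eigenvalues are positive, so H is positive definite: a local minimum.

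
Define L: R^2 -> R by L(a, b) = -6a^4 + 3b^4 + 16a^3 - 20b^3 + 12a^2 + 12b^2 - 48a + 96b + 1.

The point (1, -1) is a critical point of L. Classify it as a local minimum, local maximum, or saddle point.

The mixed partial ∂²L/∂a∂b is 0, so the Hessian at any point is diag(L_aa, L_bb) = diag(24(-3a^2 + 4a + 1), 12(3b^2 - 10b + 2)).
At (1, -1): H = diag(48, 180).
Both eigenvalues are positive, so H is positive definite: a local minimum.

local minimum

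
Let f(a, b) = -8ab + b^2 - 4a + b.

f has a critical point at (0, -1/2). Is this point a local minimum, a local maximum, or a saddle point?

The Hessian of f is constant: H = [[0, -8], [-8, 2]].
det(H) = 0·2 − (-8)² = -64.
Since det(H) < 0, H is indefinite and the critical point is a saddle point.

saddle point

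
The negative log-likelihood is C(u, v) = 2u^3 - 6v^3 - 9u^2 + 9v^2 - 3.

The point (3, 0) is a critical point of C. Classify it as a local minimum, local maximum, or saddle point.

The mixed partial ∂²C/∂u∂v is 0, so the Hessian at any point is diag(C_uu, C_vv) = diag(6(2u - 3), 18(-2v + 1)).
At (3, 0): H = diag(18, 18).
Both eigenvalues are positive, so H is positive definite: a local minimum.

local minimum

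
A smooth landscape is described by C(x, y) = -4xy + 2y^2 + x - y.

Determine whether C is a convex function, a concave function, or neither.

neither

C is quadratic, so its Hessian is the constant matrix H = [[0, -4], [-4, 4]].
det(H) = -16, tr(H) = 4.
det(H) < 0, so H is indefinite: neither convex nor concave.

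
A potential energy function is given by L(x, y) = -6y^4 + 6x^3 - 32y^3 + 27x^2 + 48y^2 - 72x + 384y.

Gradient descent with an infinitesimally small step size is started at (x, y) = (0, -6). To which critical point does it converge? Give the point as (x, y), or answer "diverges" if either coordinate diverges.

L is separable, so gradient descent decouples: x follows -∂L/∂x, y follows -∂L/∂y.
∂L/∂x = 18(x - 1)(x + 4); at x=0 this is -72, so x increases.
∂L/∂y = -24(y - 2)(y + 2)(y + 4); at y=-6 this is 1536, so y decreases.
The y-coordinate has no critical point in that direction and runs off to infinity.

diverges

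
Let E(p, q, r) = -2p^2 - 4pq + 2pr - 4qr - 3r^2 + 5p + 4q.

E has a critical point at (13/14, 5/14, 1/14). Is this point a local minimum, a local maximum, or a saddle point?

saddle point

The Hessian is constant: H = [[-4, -4, 2], [-4, 0, -4], [2, -4, -6]].
Leading principal minors: Δ₁ = -4, Δ₂ = -16, Δ₃ = 224.
The minors fit neither the all-positive nor the alternating-sign pattern, so H is indefinite: a saddle point.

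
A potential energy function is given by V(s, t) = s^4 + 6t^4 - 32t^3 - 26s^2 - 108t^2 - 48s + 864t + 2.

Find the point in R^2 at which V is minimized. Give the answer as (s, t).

(4, -3)

V(s,t) separates as P(s) + Q(t) + 2, so its minimum is min P + min Q + 2.
P'(s) = 4(s - 4)(s + 1)(s + 3) vanishes at s ∈ {-3, -1, 4}; Q'(t) = 24(t - 4)(t - 3)(t + 3) vanishes at t ∈ {-3, 3, 4}.
Local minima of P (where P''>0): P(-3)=-9, P(4)=-352. Local minima of Q: Q(-3)=-2214, Q(4)=1216.
So the global minimum of V is P(4) + Q(-3) + 2 = -352 − 2214 + 2 = -2564, attained at (4, -3).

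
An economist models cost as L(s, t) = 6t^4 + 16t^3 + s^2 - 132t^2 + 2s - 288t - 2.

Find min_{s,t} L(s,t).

L(s,t) separates as P(s) + Q(t) − 2, so its minimum is min P + min Q − 2.
P'(s) = 2s + 2 vanishes at s ∈ {-1}; Q'(t) = 24(t - 3)(t + 1)(t + 4) vanishes at t ∈ {-4, -1, 3}.
Local minima of P (where P''>0): P(-1)=-1. Local minima of Q: Q(-4)=-448, Q(3)=-1134.
So the global minimum of L is P(-1) + Q(3) − 2 = -1 − 1134 − 2 = -1137, attained at (-1, 3).

-1137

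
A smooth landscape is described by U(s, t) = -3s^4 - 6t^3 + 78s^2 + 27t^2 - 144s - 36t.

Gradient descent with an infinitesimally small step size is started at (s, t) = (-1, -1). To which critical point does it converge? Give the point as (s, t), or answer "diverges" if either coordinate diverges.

(1, 1)

U is separable, so gradient descent decouples: s follows -∂U/∂s, t follows -∂U/∂t.
∂U/∂s = -12(s - 3)(s - 1)(s + 4); at s=-1 this is -288, so s increases.
∂U/∂t = -18(t - 2)(t - 1); at t=-1 this is -108, so t increases.
s converges to its nearest critical value 1 (a local min of the s-part); t converges to 1. The iterate converges to (1, 1).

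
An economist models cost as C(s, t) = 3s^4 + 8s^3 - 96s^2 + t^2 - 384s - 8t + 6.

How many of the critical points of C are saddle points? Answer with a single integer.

C separates as a function of s plus a function of t, so ∇C=0 decouples.
∂C/∂s = 12(s - 4)(s + 2)(s + 4) = 0 at s ∈ {-4, -2, 4}; ∂C/∂t = 2(t - 4) = 0 at t ∈ {4}.
The Hessian is diagonal: diag(C_ss, C_tt). Second derivatives: C_ss(-4)=192, C_ss(-2)=-144, C_ss(4)=576; C_tt(4)=2.
Saddle points occur where the two diagonal entries have opposite signs: (-2, 4). Count: 1.

1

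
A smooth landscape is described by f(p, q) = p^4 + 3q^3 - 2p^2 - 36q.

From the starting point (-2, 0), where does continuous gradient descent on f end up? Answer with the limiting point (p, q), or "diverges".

(-1, 2)

f is separable, so gradient descent decouples: p follows -∂f/∂p, q follows -∂f/∂q.
∂f/∂p = 4p(p - 1)(p + 1); at p=-2 this is -24, so p increases.
∂f/∂q = 9(q - 2)(q + 2); at q=0 this is -36, so q increases.
p converges to its nearest critical value -1 (a local min of the p-part); q converges to 2. The iterate converges to (-1, 2).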